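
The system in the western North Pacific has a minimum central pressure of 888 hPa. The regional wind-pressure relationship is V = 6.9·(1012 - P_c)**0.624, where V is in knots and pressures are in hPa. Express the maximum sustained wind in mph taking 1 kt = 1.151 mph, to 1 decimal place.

160.8 mph

ΔP = 1012 − 888 = 124 hPa.
V ≈ 6.9 × 124^0.624 = 6.9 × 20.244 ≈ 139.683 kt.
139.683 × 1.151 ≈ 160.78 mph → 160.8 mph.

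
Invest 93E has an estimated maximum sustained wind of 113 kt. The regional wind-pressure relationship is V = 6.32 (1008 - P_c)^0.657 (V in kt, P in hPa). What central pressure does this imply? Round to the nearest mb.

927 mb

ΔP = (V / 6.32)^(1/0.657) = (113/6.32)^1.522.
113/6.32 = 17.880; 17.880^1.522 ≈ 80.57 mb.
P_c = 1008 − 80.57 = 927.43 ≈ 927 mb.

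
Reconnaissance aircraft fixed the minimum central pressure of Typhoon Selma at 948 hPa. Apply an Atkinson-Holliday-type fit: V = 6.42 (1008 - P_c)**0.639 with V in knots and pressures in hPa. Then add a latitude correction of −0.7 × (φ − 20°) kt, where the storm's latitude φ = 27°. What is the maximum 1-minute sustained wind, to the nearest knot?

83 kt

ΔP = 1008 − 948 = 60 hPa.
60^0.639 ≈ 13.685.
V ≈ 6.42 × 13.685 ≈ 87.9 kt.
Latitude correction: −0.7 × (27 − 20) = -4.9 kt.
Corrected V ≈ 83 kt → 83 kt.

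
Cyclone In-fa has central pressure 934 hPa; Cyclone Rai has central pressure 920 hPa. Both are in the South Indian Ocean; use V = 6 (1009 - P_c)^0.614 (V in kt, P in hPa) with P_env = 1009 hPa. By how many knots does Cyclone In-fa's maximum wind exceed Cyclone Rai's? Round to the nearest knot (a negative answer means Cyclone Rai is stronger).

Cyclone In-fa: ΔP = 75; V ≈ 6 × 75^0.614 ≈ 85.00 kt.
Cyclone Rai: ΔP = 89; V ≈ 6 × 89^0.614 ≈ 94.42 kt.
Difference ≈ 85.00 − 94.42 = -9.42 → -9 kt.

-9 kt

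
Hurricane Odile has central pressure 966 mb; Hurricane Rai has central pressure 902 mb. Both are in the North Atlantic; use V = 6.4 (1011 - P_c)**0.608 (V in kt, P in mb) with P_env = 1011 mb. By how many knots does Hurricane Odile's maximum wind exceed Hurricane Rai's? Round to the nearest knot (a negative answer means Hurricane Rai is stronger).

Hurricane Odile: ΔP = 45; V ≈ 6.4 × 45^0.608 ≈ 64.76 kt.
Hurricane Rai: ΔP = 109; V ≈ 6.4 × 109^0.608 ≈ 110.90 kt.
Difference ≈ 64.76 − 110.90 = -46.14 → -46 kt.

-46 kt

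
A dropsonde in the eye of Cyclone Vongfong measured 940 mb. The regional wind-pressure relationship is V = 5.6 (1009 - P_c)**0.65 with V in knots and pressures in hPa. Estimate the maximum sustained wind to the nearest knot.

ΔP = 1009 − 940 = 69 mb.
69^0.65 ≈ 15.677.
V ≈ 5.6 × 15.677 ≈ 87.8 kt.

88 kt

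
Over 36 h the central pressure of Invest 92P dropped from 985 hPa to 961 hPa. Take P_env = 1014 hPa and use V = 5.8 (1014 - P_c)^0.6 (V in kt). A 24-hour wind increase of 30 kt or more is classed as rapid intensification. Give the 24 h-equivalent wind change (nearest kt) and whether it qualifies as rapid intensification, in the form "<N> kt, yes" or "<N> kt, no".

13 kt, no

V₁: ΔP = 29, V ≈ 5.8 × 29^0.6 ≈ 43.74 kt.
V₂: ΔP = 53, V ≈ 5.8 × 53^0.6 ≈ 62.80 kt.
ΔV over 36 h = 19.06 kt → 24 h equivalent = 19.06 × 24/36 ≈ 12.71 kt.
13 kt < 30 kt ⇒ not rapid intensification.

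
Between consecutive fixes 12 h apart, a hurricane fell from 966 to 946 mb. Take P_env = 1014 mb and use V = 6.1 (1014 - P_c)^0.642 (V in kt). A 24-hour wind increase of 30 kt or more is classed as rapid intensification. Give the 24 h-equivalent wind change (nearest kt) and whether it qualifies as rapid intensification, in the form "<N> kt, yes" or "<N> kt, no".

37 kt, yes

V₁: ΔP = 48, V ≈ 6.1 × 48^0.642 ≈ 73.23 kt.
V₂: ΔP = 68, V ≈ 6.1 × 68^0.642 ≈ 91.58 kt.
ΔV over 12 h = 18.35 kt → 24 h equivalent = 18.35 × 24/12 ≈ 36.70 kt.
37 kt ≥ 30 kt ⇒ rapid intensification.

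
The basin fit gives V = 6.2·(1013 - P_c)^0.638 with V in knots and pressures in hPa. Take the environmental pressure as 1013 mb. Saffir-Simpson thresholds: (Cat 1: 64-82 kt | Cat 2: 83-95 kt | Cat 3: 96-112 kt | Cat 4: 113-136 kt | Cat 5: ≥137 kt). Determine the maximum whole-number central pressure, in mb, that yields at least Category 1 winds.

Category 1 begins at V = 64 kt.
Required ΔP = (64/6.2)^(1/0.638) = 10.323^1.567 ≈ 38.82 mb.
P_c ≤ 1013 − 38.82 = 974.18, so the highest integer P_c is 974 mb.

974 mb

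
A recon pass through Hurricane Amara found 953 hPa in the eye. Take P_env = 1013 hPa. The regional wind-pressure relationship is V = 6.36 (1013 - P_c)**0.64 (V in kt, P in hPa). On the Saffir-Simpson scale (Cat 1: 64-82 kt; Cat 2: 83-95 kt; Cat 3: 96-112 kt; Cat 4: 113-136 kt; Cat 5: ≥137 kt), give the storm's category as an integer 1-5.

2

ΔP = 1013 − 953 = 60 hPa.
V ≈ 6.36 × 60^0.64 = 6.36 × 13.74 ≈ 87 kt.
87 kt falls in the Category 2 band.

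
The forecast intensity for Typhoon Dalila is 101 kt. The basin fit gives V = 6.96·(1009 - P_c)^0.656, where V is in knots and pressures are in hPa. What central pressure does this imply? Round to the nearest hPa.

950 hPa

ΔP = (V / 6.96)^(1/0.656) = (101/6.96)^1.524.
101/6.96 = 14.511; 14.511^1.524 ≈ 59.01 hPa.
P_c = 1009 − 59.01 = 949.99 ≈ 950 hPa.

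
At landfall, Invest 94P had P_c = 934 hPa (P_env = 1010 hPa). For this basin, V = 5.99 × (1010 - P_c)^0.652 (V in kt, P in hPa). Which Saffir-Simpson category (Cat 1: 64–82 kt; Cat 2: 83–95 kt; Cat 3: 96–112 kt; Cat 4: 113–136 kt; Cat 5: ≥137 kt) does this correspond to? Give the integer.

ΔP = 1010 − 934 = 76 hPa.
V ≈ 5.99 × 76^0.652 = 5.99 × 16.84 ≈ 101 kt.
101 kt falls in the Category 3 band.

3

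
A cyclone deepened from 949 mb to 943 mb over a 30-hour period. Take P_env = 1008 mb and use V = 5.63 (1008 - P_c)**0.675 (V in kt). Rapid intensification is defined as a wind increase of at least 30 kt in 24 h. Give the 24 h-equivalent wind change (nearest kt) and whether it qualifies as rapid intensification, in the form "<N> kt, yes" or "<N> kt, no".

5 kt, no

V₁: ΔP = 59, V ≈ 5.63 × 59^0.675 ≈ 88.27 kt.
V₂: ΔP = 65, V ≈ 5.63 × 65^0.675 ≈ 94.24 kt.
ΔV over 30 h = 5.97 kt → 24 h equivalent = 5.97 × 24/30 ≈ 4.78 kt.
5 kt < 30 kt ⇒ not rapid intensification.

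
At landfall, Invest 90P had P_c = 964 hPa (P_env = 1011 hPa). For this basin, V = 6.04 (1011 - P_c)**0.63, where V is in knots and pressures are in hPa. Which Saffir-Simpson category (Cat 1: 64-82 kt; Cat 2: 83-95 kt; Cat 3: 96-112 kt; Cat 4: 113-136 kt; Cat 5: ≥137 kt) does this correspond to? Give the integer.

ΔP = 1011 − 964 = 47 hPa.
V ≈ 6.04 × 47^0.63 = 6.04 × 11.31 ≈ 68 kt.
68 kt falls in the Category 1 band.

1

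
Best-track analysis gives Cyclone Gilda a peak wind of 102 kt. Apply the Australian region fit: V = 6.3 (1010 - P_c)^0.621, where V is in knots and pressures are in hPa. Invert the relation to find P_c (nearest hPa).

ΔP = (V / 6.3)^(1/0.621) = (102/6.3)^1.610.
102/6.3 = 16.190; 16.190^1.610 ≈ 88.57 hPa.
P_c = 1010 − 88.57 = 921.43 ≈ 921 hPa.

921 hPa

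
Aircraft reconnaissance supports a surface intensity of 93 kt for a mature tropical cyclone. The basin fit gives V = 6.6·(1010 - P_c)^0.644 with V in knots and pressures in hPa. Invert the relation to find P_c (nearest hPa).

ΔP = (V / 6.6)^(1/0.644) = (93/6.6)^1.553.
93/6.6 = 14.091; 14.091^1.553 ≈ 60.82 hPa.
P_c = 1010 − 60.82 = 949.18 ≈ 949 hPa.

949 hPa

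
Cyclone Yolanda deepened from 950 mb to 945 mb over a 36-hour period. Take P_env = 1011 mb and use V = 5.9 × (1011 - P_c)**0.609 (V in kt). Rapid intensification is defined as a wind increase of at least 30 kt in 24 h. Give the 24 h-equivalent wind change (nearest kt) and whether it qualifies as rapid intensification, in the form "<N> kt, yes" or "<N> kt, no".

V₁: ΔP = 61, V ≈ 5.9 × 61^0.609 ≈ 72.13 kt.
V₂: ΔP = 66, V ≈ 5.9 × 66^0.609 ≈ 75.68 kt.
ΔV over 36 h = 3.55 kt → 24 h equivalent = 3.55 × 24/36 ≈ 2.37 kt.
2 kt < 30 kt ⇒ not rapid intensification.

2 kt, no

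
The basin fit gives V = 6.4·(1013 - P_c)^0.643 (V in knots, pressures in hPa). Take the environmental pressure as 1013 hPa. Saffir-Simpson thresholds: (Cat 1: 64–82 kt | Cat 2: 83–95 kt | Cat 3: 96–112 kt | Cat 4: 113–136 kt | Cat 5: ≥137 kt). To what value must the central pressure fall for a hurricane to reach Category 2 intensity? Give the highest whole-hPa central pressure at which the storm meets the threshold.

Category 2 begins at V = 83 kt.
Required ΔP = (83/6.4)^(1/0.643) = 12.969^1.555 ≈ 53.80 hPa.
P_c ≤ 1013 − 53.80 = 959.20, so the highest integer P_c is 959 hPa.

959 hPa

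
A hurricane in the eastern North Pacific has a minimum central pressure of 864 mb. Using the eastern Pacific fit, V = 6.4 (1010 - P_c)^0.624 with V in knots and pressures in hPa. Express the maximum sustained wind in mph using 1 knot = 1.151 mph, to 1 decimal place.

ΔP = 1010 − 864 = 146 mb.
V ≈ 6.4 × 146^0.624 = 6.4 × 22.416 ≈ 143.462 kt.
143.462 × 1.151 ≈ 165.12 mph → 165.1 mph.

165.1 mph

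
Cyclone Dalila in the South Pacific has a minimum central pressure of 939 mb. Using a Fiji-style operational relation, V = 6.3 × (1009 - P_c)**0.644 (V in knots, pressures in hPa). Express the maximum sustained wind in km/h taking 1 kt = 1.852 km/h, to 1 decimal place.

ΔP = 1009 − 939 = 70 mb.
V ≈ 6.3 × 70^0.644 = 6.3 × 15.426 ≈ 97.182 kt.
97.182 × 1.852 ≈ 179.98 km/h → 180.0 km/h.

180.0 km/h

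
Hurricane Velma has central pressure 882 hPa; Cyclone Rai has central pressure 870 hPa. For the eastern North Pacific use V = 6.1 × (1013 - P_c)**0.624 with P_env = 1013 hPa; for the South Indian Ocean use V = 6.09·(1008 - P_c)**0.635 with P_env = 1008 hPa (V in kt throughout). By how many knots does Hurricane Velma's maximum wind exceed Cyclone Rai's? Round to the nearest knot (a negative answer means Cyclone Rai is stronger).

-11 kt

Hurricane Velma: ΔP = 131; V ≈ 6.1 × 131^0.624 ≈ 127.79 kt.
Cyclone Rai: ΔP = 138; V ≈ 6.09 × 138^0.635 ≈ 139.14 kt.
Difference ≈ 127.79 − 139.14 = -11.35 → -11 kt.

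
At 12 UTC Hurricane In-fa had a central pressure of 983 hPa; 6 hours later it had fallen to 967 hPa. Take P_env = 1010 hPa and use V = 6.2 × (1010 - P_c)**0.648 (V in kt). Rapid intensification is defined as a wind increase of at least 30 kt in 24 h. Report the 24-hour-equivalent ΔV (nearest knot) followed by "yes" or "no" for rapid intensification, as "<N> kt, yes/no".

74 kt, yes

V₁: ΔP = 27, V ≈ 6.2 × 27^0.648 ≈ 52.47 kt.
V₂: ΔP = 43, V ≈ 6.2 × 43^0.648 ≈ 70.94 kt.
ΔV over 6 h = 18.47 kt → 24 h equivalent = 18.47 × 24/6 ≈ 73.88 kt.
74 kt ≥ 30 kt ⇒ rapid intensification.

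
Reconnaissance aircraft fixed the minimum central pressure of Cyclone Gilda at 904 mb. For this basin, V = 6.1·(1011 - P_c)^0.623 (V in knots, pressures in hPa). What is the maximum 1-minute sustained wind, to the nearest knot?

ΔP = 1011 − 904 = 107 mb.
107^0.623 ≈ 18.378.
V ≈ 6.1 × 18.378 ≈ 112.1 kt.

112 kt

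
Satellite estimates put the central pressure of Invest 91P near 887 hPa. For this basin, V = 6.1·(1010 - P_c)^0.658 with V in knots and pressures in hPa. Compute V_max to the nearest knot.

ΔP = 1010 − 887 = 123 hPa.
123^0.658 ≈ 23.722.
V ≈ 6.1 × 23.722 ≈ 144.7 kt.

145 kt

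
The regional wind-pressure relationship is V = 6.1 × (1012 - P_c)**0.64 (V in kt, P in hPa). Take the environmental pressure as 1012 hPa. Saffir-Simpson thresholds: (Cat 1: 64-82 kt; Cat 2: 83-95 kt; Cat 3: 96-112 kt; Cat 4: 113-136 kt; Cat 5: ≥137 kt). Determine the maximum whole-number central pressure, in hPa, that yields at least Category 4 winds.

916 hPa

Category 4 begins at V = 113 kt.
Required ΔP = (113/6.1)^(1/0.64) = 18.525^1.562 ≈ 95.69 hPa.
P_c ≤ 1012 − 95.69 = 916.31, so the highest integer P_c is 916 hPa.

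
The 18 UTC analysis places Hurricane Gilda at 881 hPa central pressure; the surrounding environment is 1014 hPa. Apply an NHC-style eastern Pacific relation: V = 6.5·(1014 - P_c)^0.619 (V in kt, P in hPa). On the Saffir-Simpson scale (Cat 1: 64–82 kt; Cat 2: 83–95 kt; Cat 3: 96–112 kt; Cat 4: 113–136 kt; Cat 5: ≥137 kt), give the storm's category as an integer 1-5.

4

ΔP = 1014 − 881 = 133 hPa.
V ≈ 6.5 × 133^0.619 = 6.5 × 20.64 ≈ 134 kt.
134 kt falls in the Category 4 band.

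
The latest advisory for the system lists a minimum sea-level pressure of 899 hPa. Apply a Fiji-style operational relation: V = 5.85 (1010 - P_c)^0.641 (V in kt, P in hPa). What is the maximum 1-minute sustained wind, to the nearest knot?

ΔP = 1010 − 899 = 111 hPa.
111^0.641 ≈ 20.467.
V ≈ 5.85 × 20.467 ≈ 119.7 kt.

120 kt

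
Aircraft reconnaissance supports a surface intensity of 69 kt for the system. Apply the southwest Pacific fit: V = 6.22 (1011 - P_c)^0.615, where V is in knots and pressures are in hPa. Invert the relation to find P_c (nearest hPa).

961 hPa

ΔP = (V / 6.22)^(1/0.615) = (69/6.22)^1.626.
69/6.22 = 11.093; 11.093^1.626 ≈ 50.04 hPa.
P_c = 1011 − 50.04 = 960.96 ≈ 961 hPa.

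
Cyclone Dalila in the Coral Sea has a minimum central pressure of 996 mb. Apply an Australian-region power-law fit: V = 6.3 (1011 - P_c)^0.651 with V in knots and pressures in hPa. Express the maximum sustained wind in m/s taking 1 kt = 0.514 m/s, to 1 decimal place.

ΔP = 1011 − 996 = 15 mb.
V ≈ 6.3 × 15^0.651 = 6.3 × 5.830 ≈ 36.726 kt.
36.726 × 0.514 ≈ 18.88 m/s → 18.9 m/s.

18.9 m/s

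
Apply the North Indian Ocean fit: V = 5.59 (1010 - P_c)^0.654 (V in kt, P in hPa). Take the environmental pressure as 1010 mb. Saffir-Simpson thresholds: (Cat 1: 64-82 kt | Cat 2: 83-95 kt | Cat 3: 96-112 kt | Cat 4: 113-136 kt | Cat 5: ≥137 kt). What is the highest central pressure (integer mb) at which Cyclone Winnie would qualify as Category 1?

Category 1 begins at V = 64 kt.
Required ΔP = (64/5.59)^(1/0.654) = 11.449^1.529 ≈ 41.58 mb.
P_c ≤ 1010 − 41.58 = 968.42, so the highest integer P_c is 968 mb.

968 mb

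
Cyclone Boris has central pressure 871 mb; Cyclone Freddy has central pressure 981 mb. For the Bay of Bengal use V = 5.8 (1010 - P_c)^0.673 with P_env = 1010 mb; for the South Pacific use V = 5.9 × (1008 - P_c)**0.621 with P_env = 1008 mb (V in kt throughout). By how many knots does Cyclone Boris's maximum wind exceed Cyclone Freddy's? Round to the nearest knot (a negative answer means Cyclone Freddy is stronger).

Cyclone Boris: ΔP = 139; V ≈ 5.8 × 139^0.673 ≈ 160.57 kt.
Cyclone Freddy: ΔP = 27; V ≈ 5.9 × 27^0.621 ≈ 45.68 kt.
Difference ≈ 160.57 − 45.68 = 114.89 → 115 kt.

115 kt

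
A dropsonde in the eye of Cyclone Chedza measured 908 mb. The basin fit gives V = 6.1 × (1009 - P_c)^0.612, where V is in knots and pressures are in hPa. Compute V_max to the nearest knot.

ΔP = 1009 − 908 = 101 mb.
101^0.612 ≈ 16.852.
V ≈ 6.1 × 16.852 ≈ 102.8 kt.

103 kt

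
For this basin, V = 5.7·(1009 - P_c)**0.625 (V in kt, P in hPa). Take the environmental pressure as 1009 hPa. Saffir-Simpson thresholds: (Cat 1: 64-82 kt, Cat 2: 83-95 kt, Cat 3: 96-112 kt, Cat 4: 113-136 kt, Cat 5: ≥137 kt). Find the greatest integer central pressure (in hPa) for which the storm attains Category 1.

961 hPa

Category 1 begins at V = 64 kt.
Required ΔP = (64/5.7)^(1/0.625) = 11.228^1.600 ≈ 47.92 hPa.
P_c ≤ 1009 − 47.92 = 961.08, so the highest integer P_c is 961 hPa.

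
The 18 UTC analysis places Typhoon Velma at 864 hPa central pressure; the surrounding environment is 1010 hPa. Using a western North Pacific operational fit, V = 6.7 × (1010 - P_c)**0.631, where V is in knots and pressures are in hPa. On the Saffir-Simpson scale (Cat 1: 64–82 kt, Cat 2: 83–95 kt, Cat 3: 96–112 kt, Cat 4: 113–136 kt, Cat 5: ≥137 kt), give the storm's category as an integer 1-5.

ΔP = 1010 − 864 = 146 hPa.
V ≈ 6.7 × 146^0.631 = 6.7 × 23.21 ≈ 156 kt.
156 kt falls in the Category 5 band.

5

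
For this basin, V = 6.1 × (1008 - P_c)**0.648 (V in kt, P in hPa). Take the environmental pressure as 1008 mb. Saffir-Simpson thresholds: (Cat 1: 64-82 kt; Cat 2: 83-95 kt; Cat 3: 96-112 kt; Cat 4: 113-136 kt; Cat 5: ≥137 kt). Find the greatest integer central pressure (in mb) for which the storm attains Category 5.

886 mb

Category 5 begins at V = 137 kt.
Required ΔP = (137/6.1)^(1/0.648) = 22.459^1.543 ≈ 121.75 mb.
P_c ≤ 1008 − 121.75 = 886.25, so the highest integer P_c is 886 mb.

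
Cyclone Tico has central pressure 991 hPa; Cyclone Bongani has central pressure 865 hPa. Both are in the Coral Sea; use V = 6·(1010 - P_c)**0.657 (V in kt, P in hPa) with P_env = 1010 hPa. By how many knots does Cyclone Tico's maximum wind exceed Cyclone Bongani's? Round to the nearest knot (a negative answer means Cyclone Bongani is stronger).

Cyclone Tico: ΔP = 19; V ≈ 6 × 19^0.657 ≈ 41.52 kt.
Cyclone Bongani: ΔP = 145; V ≈ 6 × 145^0.657 ≈ 157.82 kt.
Difference ≈ 41.52 − 157.82 = -116.30 → -116 kt.

-116 kt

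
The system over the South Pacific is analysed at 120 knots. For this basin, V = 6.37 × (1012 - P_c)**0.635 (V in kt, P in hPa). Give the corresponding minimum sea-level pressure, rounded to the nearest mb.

ΔP = (V / 6.37)^(1/0.635) = (120/6.37)^1.575.
120/6.37 = 18.838; 18.838^1.575 ≈ 101.85 mb.
P_c = 1012 − 101.85 = 910.15 ≈ 910 mb.

910 mb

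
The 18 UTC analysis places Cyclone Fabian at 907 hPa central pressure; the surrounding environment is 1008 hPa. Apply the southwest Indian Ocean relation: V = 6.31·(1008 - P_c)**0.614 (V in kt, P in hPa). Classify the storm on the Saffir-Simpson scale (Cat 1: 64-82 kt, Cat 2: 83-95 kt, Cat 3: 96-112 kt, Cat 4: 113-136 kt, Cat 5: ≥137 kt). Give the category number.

3

ΔP = 1008 − 907 = 101 hPa.
V ≈ 6.31 × 101^0.614 = 6.31 × 17.01 ≈ 107 kt.
107 kt falls in the Category 3 band.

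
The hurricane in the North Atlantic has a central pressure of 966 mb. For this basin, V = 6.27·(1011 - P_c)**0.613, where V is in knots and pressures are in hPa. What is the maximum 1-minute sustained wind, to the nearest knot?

65 kt

ΔP = 1011 − 966 = 45 mb.
45^0.613 ≈ 10.314.
V ≈ 6.27 × 10.314 ≈ 64.7 kt.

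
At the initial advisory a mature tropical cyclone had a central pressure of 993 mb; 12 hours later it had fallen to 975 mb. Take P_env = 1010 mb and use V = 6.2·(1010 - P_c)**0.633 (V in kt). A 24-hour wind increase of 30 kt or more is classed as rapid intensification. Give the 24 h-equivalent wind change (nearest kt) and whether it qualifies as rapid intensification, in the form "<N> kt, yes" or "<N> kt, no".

V₁: ΔP = 17, V ≈ 6.2 × 17^0.633 ≈ 37.26 kt.
V₂: ΔP = 35, V ≈ 6.2 × 35^0.633 ≈ 58.86 kt.
ΔV over 12 h = 21.60 kt → 24 h equivalent = 21.60 × 24/12 ≈ 43.20 kt.
43 kt ≥ 30 kt ⇒ rapid intensification.

43 kt, yes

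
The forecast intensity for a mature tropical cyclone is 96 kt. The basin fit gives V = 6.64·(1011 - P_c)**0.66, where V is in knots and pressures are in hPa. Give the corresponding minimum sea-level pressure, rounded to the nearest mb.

ΔP = (V / 6.64)^(1/0.66) = (96/6.64)^1.515.
96/6.64 = 14.458; 14.458^1.515 ≈ 57.24 mb.
P_c = 1011 − 57.24 = 953.76 ≈ 954 mb.

954 mb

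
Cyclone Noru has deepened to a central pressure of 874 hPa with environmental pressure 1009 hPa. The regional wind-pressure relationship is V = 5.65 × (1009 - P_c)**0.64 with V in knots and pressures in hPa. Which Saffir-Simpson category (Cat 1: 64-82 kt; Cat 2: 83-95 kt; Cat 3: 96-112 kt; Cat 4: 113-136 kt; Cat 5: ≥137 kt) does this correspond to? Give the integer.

4

ΔP = 1009 − 874 = 135 hPa.
V ≈ 5.65 × 135^0.64 = 5.65 × 23.09 ≈ 130 kt.
130 kt falls in the Category 4 band.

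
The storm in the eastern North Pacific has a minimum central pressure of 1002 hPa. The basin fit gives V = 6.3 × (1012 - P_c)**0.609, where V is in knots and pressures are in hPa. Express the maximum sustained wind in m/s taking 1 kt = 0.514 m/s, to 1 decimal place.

ΔP = 1012 − 1002 = 10 hPa.
V ≈ 6.3 × 10^0.609 = 6.3 × 4.064 ≈ 25.606 kt.
25.606 × 0.514 ≈ 13.16 m/s → 13.2 m/s.

13.2 m/s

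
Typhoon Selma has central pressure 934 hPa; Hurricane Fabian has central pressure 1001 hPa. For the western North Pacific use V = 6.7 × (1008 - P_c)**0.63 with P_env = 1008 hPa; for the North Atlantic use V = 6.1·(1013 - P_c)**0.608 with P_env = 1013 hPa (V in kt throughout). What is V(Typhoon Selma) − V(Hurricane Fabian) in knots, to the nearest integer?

73 kt

Typhoon Selma: ΔP = 74; V ≈ 6.7 × 74^0.63 ≈ 100.85 kt.
Hurricane Fabian: ΔP = 12; V ≈ 6.1 × 12^0.608 ≈ 27.64 kt.
Difference ≈ 100.85 − 27.64 = 73.21 → 73 kt.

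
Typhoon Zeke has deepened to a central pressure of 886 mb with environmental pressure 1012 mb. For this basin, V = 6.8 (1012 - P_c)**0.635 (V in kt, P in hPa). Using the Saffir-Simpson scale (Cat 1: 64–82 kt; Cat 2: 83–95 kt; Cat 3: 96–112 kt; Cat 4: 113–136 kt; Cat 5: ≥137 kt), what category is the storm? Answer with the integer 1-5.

5

ΔP = 1012 − 886 = 126 mb.
V ≈ 6.8 × 126^0.635 = 6.8 × 21.56 ≈ 147 kt.
147 kt falls in the Category 5 band.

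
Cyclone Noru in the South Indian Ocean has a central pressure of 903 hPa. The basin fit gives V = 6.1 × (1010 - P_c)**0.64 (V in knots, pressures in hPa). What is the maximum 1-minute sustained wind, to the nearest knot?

ΔP = 1010 − 903 = 107 hPa.
107^0.64 ≈ 19.898.
V ≈ 6.1 × 19.898 ≈ 121.4 kt.

121 kt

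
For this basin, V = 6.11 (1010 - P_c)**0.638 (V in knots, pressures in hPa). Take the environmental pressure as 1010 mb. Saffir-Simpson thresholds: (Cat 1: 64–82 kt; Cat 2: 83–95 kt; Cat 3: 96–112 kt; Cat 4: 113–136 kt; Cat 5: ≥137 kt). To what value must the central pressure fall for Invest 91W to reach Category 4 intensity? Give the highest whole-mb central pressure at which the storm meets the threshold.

Category 4 begins at V = 113 kt.
Required ΔP = (113/6.11)^(1/0.638) = 18.494^1.567 ≈ 96.82 mb.
P_c ≤ 1010 − 96.82 = 913.18, so the highest integer P_c is 913 mb.

913 mb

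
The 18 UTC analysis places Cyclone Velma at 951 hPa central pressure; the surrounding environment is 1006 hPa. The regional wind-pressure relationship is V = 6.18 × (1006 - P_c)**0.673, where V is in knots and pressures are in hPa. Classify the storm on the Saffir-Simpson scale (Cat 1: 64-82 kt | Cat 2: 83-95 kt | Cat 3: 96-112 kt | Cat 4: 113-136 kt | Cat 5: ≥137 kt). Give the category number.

2

ΔP = 1006 − 951 = 55 hPa.
V ≈ 6.18 × 55^0.673 = 6.18 × 14.83 ≈ 92 kt.
92 kt falls in the Category 2 band.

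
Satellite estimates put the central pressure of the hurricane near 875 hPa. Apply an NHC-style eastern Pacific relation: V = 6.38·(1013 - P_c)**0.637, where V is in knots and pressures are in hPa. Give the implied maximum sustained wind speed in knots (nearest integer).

147 kt

ΔP = 1013 − 875 = 138 hPa.
138^0.637 ≈ 23.073.
V ≈ 6.38 × 23.073 ≈ 147.2 kt.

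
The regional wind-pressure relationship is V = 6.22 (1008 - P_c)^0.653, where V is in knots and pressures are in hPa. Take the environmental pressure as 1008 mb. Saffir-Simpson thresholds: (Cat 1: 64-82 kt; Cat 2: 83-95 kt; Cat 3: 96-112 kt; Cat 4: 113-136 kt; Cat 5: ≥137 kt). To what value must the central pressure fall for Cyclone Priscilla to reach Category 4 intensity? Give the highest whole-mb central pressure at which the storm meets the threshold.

Category 4 begins at V = 113 kt.
Required ΔP = (113/6.22)^(1/0.653) = 18.167^1.531 ≈ 84.81 mb.
P_c ≤ 1008 − 84.81 = 923.19, so the highest integer P_c is 923 mb.

923 mb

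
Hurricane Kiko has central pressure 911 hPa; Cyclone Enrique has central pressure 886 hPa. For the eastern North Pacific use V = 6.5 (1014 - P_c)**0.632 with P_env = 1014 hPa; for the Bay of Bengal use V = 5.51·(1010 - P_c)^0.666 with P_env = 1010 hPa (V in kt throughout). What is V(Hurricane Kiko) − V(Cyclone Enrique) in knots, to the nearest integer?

Hurricane Kiko: ΔP = 103; V ≈ 6.5 × 103^0.632 ≈ 121.63 kt.
Cyclone Enrique: ΔP = 124; V ≈ 5.51 × 124^0.666 ≈ 136.57 kt.
Difference ≈ 121.63 − 136.57 = -14.94 → -15 kt.

-15 kt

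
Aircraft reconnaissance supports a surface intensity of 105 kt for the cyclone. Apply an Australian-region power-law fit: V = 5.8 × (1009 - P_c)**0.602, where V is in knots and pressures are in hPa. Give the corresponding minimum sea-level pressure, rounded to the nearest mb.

886 mb

ΔP = (V / 5.8)^(1/0.602) = (105/5.8)^1.661.
105/5.8 = 18.103; 18.103^1.661 ≈ 122.83 mb.
P_c = 1009 − 122.83 = 886.17 ≈ 886 mb.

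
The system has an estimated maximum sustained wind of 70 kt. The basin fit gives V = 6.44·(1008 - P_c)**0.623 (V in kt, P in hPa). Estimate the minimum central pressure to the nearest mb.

962 mb

ΔP = (V / 6.44)^(1/0.623) = (70/6.44)^1.605.
70/6.44 = 10.870; 10.870^1.605 ≈ 46.05 mb.
P_c = 1008 − 46.05 = 961.95 ≈ 962 mb.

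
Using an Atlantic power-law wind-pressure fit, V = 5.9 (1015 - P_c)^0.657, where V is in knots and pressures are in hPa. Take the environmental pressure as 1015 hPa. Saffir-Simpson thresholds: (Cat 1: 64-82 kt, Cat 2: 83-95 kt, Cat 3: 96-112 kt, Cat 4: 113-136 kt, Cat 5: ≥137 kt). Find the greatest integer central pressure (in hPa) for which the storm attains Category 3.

945 hPa

Category 3 begins at V = 96 kt.
Required ΔP = (96/5.9)^(1/0.657) = 16.271^1.522 ≈ 69.80 hPa.
P_c ≤ 1015 − 69.80 = 945.20, so the highest integer P_c is 945 hPa.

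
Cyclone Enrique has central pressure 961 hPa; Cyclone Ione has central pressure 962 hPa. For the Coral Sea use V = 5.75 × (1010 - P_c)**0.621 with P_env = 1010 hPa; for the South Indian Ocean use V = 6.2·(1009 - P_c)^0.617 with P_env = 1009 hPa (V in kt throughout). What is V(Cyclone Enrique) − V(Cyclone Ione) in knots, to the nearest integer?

-2 kt

Cyclone Enrique: ΔP = 49; V ≈ 5.75 × 49^0.621 ≈ 64.46 kt.
Cyclone Ione: ΔP = 47; V ≈ 6.2 × 47^0.617 ≈ 66.69 kt.
Difference ≈ 64.46 − 66.69 = -2.23 → -2 kt.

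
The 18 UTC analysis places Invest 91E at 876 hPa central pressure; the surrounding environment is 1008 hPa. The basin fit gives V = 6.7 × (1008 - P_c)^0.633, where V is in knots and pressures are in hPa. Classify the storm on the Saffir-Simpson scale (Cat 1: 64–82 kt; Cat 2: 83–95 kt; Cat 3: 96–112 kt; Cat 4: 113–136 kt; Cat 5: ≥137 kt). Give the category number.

ΔP = 1008 − 876 = 132 hPa.
V ≈ 6.7 × 132^0.633 = 6.7 × 21.99 ≈ 147 kt.
147 kt falls in the Category 5 band.

5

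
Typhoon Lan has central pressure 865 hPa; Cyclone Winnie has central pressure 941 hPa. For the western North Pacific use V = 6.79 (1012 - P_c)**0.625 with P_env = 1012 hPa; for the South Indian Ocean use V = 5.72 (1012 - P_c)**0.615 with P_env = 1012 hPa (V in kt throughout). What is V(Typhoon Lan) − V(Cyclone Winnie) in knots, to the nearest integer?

Typhoon Lan: ΔP = 147; V ≈ 6.79 × 147^0.625 ≈ 153.62 kt.
Cyclone Winnie: ΔP = 71; V ≈ 5.72 × 71^0.615 ≈ 78.69 kt.
Difference ≈ 153.62 − 78.69 = 74.93 → 75 kt.

75 kt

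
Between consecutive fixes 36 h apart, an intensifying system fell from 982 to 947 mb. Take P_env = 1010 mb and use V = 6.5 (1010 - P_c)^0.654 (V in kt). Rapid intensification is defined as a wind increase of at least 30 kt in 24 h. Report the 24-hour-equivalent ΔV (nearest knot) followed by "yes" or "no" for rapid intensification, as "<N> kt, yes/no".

V₁: ΔP = 28, V ≈ 6.5 × 28^0.654 ≈ 57.46 kt.
V₂: ΔP = 63, V ≈ 6.5 × 63^0.654 ≈ 97.65 kt.
ΔV over 36 h = 40.19 kt → 24 h equivalent = 40.19 × 24/36 ≈ 26.79 kt.
27 kt < 30 kt ⇒ not rapid intensification.

27 kt, no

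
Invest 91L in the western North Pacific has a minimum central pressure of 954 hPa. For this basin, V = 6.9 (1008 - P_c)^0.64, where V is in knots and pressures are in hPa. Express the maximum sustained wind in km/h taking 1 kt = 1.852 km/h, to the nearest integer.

ΔP = 1008 − 954 = 54 hPa.
V ≈ 6.9 × 54^0.64 = 6.9 × 12.845 ≈ 88.630 kt.
88.630 × 1.852 ≈ 164.14 km/h → 164 km/h.

164 km/h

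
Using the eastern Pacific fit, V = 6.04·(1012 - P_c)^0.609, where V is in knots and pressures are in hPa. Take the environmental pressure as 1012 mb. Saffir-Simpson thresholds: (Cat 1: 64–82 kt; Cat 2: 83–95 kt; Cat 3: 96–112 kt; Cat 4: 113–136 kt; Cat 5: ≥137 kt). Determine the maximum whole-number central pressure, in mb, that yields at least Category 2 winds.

Category 2 begins at V = 83 kt.
Required ΔP = (83/6.04)^(1/0.609) = 13.742^1.642 ≈ 73.91 mb.
P_c ≤ 1012 − 73.91 = 938.09, so the highest integer P_c is 938 mb.

938 mb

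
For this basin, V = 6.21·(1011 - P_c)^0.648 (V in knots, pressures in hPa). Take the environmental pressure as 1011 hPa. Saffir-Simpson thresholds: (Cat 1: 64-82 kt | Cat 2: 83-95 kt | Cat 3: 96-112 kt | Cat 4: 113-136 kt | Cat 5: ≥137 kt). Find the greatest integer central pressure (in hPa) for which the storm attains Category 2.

Category 2 begins at V = 83 kt.
Required ΔP = (83/6.21)^(1/0.648) = 13.366^1.543 ≈ 54.66 hPa.
P_c ≤ 1011 − 54.66 = 956.34, so the highest integer P_c is 956 hPa.

956 hPa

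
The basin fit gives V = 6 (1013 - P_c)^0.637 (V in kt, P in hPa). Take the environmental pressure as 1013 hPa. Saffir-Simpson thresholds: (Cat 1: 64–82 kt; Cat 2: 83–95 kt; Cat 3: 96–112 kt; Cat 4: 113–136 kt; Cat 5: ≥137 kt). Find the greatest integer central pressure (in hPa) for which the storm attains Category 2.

Category 2 begins at V = 83 kt.
Required ΔP = (83/6)^(1/0.637) = 13.833^1.570 ≈ 61.82 hPa.
P_c ≤ 1013 − 61.82 = 951.18, so the highest integer P_c is 951 hPa.

951 hPa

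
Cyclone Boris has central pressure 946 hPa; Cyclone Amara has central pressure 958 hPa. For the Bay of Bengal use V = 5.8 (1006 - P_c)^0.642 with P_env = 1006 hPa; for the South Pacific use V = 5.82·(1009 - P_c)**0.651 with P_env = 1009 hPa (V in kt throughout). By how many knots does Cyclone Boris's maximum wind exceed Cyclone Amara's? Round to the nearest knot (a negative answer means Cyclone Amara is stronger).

5 kt

Cyclone Boris: ΔP = 60; V ≈ 5.8 × 60^0.642 ≈ 80.35 kt.
Cyclone Amara: ΔP = 51; V ≈ 5.82 × 51^0.651 ≈ 75.26 kt.
Difference ≈ 80.35 − 75.26 = 5.09 → 5 kt.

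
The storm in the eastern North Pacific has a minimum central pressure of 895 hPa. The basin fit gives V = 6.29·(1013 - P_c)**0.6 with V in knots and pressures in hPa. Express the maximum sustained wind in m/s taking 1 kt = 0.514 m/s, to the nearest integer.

57 m/s

ΔP = 1013 − 895 = 118 hPa.
V ≈ 6.29 × 118^0.6 = 6.29 × 17.504 ≈ 110.098 kt.
110.098 × 0.514 ≈ 56.59 m/s → 57 m/s.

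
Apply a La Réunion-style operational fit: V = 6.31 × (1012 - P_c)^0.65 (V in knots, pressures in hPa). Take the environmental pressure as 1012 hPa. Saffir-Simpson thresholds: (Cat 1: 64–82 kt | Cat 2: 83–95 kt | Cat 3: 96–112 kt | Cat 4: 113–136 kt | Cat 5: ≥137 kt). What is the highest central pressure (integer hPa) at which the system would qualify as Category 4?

927 hPa

Category 4 begins at V = 113 kt.
Required ΔP = (113/6.31)^(1/0.65) = 17.908^1.538 ≈ 84.68 hPa.
P_c ≤ 1012 − 84.68 = 927.32, so the highest integer P_c is 927 hPa.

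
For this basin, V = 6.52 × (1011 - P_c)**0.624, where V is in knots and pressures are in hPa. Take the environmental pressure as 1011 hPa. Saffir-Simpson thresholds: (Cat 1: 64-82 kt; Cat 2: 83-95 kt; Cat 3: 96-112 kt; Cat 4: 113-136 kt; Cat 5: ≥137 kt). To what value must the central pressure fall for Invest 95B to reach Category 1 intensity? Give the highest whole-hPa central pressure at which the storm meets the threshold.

972 hPa

Category 1 begins at V = 64 kt.
Required ΔP = (64/6.52)^(1/0.624) = 9.816^1.603 ≈ 38.87 hPa.
P_c ≤ 1011 − 38.87 = 972.13, so the highest integer P_c is 972 hPa.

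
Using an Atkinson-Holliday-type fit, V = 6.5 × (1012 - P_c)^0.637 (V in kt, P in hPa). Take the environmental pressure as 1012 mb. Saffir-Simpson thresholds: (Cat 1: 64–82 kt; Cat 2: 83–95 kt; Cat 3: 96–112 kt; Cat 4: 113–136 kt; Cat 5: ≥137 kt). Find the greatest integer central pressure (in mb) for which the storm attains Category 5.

892 mb

Category 5 begins at V = 137 kt.
Required ΔP = (137/6.5)^(1/0.637) = 21.077^1.570 ≈ 119.73 mb.
P_c ≤ 1012 − 119.73 = 892.27, so the highest integer P_c is 892 mb.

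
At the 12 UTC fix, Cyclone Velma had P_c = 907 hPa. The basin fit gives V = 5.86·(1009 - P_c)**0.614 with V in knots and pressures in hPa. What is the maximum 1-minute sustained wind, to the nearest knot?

100 kt

ΔP = 1009 − 907 = 102 hPa.
102^0.614 ≈ 17.111.
V ≈ 5.86 × 17.111 ≈ 100.3 kt.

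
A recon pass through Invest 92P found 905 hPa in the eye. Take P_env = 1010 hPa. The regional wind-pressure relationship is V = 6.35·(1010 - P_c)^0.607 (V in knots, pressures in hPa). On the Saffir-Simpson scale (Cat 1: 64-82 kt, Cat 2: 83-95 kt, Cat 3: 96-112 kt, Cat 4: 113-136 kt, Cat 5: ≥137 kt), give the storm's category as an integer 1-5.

3

ΔP = 1010 − 905 = 105 hPa.
V ≈ 6.35 × 105^0.607 = 6.35 × 16.86 ≈ 107 kt.
107 kt falls in the Category 3 band.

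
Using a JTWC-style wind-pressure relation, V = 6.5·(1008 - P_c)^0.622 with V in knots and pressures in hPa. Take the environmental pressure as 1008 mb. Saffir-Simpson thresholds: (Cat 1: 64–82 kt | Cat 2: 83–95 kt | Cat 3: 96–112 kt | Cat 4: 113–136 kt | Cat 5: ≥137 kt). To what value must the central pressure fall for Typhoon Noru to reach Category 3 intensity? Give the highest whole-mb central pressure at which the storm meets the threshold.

932 mb

Category 3 begins at V = 96 kt.
Required ΔP = (96/6.5)^(1/0.622) = 14.769^1.608 ≈ 75.86 mb.
P_c ≤ 1008 − 75.86 = 932.14, so the highest integer P_c is 932 mb.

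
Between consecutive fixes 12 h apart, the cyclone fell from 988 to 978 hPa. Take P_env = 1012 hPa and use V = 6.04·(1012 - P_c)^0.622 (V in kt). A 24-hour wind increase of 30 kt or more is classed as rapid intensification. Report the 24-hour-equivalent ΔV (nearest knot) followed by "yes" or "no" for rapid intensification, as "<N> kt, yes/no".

V₁: ΔP = 24, V ≈ 6.04 × 24^0.622 ≈ 43.60 kt.
V₂: ΔP = 34, V ≈ 6.04 × 34^0.622 ≈ 54.15 kt.
ΔV over 12 h = 10.55 kt → 24 h equivalent = 10.55 × 24/12 ≈ 21.10 kt.
21 kt < 30 kt ⇒ not rapid intensification.

21 kt, no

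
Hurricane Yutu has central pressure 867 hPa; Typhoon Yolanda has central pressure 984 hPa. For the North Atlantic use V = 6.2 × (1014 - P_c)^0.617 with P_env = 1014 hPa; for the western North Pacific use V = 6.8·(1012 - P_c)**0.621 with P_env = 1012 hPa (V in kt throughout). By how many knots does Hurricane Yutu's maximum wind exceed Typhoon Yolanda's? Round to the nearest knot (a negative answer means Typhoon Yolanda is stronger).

Hurricane Yutu: ΔP = 147; V ≈ 6.2 × 147^0.617 ≈ 134.78 kt.
Typhoon Yolanda: ΔP = 28; V ≈ 6.8 × 28^0.621 ≈ 53.85 kt.
Difference ≈ 134.78 − 53.85 = 80.93 → 81 kt.

81 kt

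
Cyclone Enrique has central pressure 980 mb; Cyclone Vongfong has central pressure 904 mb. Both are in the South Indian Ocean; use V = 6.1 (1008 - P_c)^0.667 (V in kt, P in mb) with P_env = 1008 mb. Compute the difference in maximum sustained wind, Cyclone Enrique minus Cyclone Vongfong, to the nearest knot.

-79 kt

Cyclone Enrique: ΔP = 28; V ≈ 6.1 × 28^0.667 ≈ 56.31 kt.
Cyclone Vongfong: ΔP = 104; V ≈ 6.1 × 104^0.667 ≈ 135.11 kt.
Difference ≈ 56.31 − 135.11 = -78.80 → -79 kt.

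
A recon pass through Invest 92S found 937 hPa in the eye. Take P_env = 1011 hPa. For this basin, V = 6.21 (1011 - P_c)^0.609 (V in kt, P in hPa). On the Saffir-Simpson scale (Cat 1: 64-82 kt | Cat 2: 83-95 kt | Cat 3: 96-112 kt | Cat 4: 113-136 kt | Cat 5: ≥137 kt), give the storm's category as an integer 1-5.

ΔP = 1011 − 937 = 74 hPa.
V ≈ 6.21 × 74^0.609 = 6.21 × 13.75 ≈ 85 kt.
85 kt falls in the Category 2 band.

2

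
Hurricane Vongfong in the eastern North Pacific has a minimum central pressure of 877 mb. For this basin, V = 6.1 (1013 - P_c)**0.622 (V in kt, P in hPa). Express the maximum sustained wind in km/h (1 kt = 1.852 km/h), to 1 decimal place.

239.9 km/h

ΔP = 1013 − 877 = 136 mb.
V ≈ 6.1 × 136^0.622 = 6.1 × 21.235 ≈ 129.536 kt.
129.536 × 1.852 ≈ 239.90 km/h → 239.9 km/h.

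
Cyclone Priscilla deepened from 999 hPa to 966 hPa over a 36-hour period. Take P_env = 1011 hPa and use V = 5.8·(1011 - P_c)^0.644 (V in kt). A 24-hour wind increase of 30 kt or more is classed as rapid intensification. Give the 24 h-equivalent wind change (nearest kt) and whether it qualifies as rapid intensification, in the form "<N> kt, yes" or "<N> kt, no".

26 kt, no

V₁: ΔP = 12, V ≈ 5.8 × 12^0.644 ≈ 28.74 kt.
V₂: ΔP = 45, V ≈ 5.8 × 45^0.644 ≈ 67.31 kt.
ΔV over 36 h = 38.57 kt → 24 h equivalent = 38.57 × 24/36 ≈ 25.71 kt.
26 kt < 30 kt ⇒ not rapid intensification.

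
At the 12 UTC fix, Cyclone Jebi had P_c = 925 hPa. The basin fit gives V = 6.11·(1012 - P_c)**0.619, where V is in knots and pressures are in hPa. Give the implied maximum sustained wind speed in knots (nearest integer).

97 kt

ΔP = 1012 − 925 = 87 hPa.
87^0.619 ≈ 15.869.
V ≈ 6.11 × 15.869 ≈ 97.0 kt.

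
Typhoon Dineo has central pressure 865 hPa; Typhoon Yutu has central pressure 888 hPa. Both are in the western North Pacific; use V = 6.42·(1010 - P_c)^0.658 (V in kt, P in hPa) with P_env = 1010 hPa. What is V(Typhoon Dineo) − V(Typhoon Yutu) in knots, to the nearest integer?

Typhoon Dineo: ΔP = 145; V ≈ 6.42 × 145^0.658 ≈ 169.71 kt.
Typhoon Yutu: ΔP = 122; V ≈ 6.42 × 122^0.658 ≈ 151.48 kt.
Difference ≈ 169.71 − 151.48 = 18.23 → 18 kt.

18 kt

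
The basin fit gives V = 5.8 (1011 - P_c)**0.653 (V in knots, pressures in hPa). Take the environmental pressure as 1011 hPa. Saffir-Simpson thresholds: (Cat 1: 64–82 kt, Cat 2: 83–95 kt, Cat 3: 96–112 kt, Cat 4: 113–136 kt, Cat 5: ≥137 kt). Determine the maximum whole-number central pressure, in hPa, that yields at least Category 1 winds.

971 hPa

Category 1 begins at V = 64 kt.
Required ΔP = (64/5.8)^(1/0.653) = 11.034^1.531 ≈ 39.52 hPa.
P_c ≤ 1011 − 39.52 = 971.48, so the highest integer P_c is 971 hPa.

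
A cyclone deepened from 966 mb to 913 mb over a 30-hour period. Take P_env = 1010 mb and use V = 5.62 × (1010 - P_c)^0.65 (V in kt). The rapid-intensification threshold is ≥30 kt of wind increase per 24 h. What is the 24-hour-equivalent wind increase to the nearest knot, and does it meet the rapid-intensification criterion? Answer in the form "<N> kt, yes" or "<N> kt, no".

35 kt, yes

V₁: ΔP = 44, V ≈ 5.62 × 44^0.65 ≈ 65.76 kt.
V₂: ΔP = 97, V ≈ 5.62 × 97^0.65 ≈ 109.94 kt.
ΔV over 30 h = 44.18 kt → 24 h equivalent = 44.18 × 24/30 ≈ 35.34 kt.
35 kt ≥ 30 kt ⇒ rapid intensification.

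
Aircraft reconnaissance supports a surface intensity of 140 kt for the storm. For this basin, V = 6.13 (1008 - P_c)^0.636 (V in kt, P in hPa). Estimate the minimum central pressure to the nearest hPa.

871 hPa

ΔP = (V / 6.13)^(1/0.636) = (140/6.13)^1.572.
140/6.13 = 22.838; 22.838^1.572 ≈ 136.86 hPa.
P_c = 1008 − 136.86 = 871.14 ≈ 871 hPa.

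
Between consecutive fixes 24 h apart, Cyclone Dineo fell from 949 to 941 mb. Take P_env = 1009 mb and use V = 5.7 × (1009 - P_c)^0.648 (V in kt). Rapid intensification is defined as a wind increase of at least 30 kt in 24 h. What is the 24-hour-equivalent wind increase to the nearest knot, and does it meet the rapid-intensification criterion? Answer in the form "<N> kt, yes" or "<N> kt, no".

7 kt, no

V₁: ΔP = 60, V ≈ 5.7 × 60^0.648 ≈ 80.93 kt.
V₂: ΔP = 68, V ≈ 5.7 × 68^0.648 ≈ 87.77 kt.
ΔV over 24 h = 6.84 kt → 24 h equivalent = 6.84 × 24/24 ≈ 6.84 kt.
7 kt < 30 kt ⇒ not rapid intensification.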